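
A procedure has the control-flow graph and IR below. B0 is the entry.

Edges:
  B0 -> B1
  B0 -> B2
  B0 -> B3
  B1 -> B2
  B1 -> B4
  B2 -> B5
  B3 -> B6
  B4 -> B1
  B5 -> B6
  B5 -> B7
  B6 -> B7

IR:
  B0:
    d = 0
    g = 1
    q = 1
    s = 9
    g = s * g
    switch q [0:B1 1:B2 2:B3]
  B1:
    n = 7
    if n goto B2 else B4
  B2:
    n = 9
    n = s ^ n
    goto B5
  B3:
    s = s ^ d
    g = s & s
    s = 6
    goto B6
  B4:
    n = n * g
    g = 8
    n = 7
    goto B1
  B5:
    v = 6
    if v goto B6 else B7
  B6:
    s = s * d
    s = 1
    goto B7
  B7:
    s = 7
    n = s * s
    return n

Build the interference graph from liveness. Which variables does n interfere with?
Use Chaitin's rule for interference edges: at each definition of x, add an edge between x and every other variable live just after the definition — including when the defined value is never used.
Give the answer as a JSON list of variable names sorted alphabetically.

Answer: ["d", "g", "s"]

Derivation:
Per-block:
  B0: {d,g,q,s} / ∅
  B1: {n} / ∅
  B2: {n} / {s}
  B3: {g,s} / {d,s}
  B4: {g,n} / {g,n}
  B5: {v} / ∅
  B6: {s} / {d,s}
  B7: {n,s} / ∅

Liveness:
  B0 li=∅ lo={d,g,s}
  B1 li={d,g,s} lo={d,g,n,s}
  B2 li={d,s} lo={d,s}
  B3 li={d,s} lo={d,s}
  B4 li={d,g,n,s} lo={d,g,s}
  B5 li={d,s} lo={d,s}
  B6 li={d,s} lo=∅
  B7 li=∅ lo=∅

Interference:
  d — {g,n,q,s,v}
  g — {d,n,q,s}
  n — {d,g,s}
  q — {d,g,s}
  s — {d,g,n,q,v}
  v — {d,s}

N(n) = ["d", "g", "s"]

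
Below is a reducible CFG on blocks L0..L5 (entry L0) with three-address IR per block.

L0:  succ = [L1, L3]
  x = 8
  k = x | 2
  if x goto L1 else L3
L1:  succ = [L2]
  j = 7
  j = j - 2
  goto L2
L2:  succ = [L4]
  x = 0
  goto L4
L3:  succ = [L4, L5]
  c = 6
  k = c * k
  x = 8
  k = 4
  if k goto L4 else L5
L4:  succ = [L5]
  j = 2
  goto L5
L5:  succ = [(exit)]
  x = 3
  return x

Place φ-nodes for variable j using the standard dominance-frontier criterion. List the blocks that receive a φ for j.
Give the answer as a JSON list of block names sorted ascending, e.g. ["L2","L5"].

Answer: ["L4", "L5"]

Derivation:
idom tree: L1←L0 L2←L1 L3←L0 L4←L0 L5←L0
Dom at joins:
  L4: preds {L2,L3}: {L0,L1,L2} ∩ {L0,L3} = {L0}; idom=L0
  L5: preds {L3,L4}: {L0,L3} ∩ {L0,L4} = {L0}; idom=L0

DF walk-up:
  L4←L2: walk L2→L1 to L0
  L4←L3: walk L3 to L0
  L5←L3: walk L3 to L0
  L5←L4: walk L4 to L0
  L0: DF=∅
  L1: DF={L4}
  L2: DF={L4}
  L3: DF={L4,L5}
  L4: DF={L5}
  L5: DF=∅

φ for j: defs {L1,L4}
  DF⁺ = {L4,L5}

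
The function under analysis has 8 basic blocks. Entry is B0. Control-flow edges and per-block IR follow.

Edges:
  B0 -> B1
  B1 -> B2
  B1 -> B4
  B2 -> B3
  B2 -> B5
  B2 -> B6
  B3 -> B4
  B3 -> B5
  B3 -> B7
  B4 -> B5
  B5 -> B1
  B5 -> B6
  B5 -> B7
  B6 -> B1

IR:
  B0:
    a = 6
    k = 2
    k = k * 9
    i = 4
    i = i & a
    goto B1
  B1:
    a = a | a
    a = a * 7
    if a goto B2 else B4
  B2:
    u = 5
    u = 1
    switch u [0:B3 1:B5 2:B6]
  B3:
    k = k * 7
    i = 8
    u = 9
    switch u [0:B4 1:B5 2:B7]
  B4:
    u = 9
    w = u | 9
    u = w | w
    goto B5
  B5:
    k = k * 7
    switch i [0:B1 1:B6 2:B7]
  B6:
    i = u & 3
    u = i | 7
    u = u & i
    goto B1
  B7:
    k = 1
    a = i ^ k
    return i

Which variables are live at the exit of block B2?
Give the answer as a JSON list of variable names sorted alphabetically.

Answer: ["a", "i", "k", "u"]

Derivation:
Per-block:
  B0 def {a,i,k} use ∅
  B1 def {a} use {a}
  B2 def {u} use ∅
  B3 def {i,k,u} use {k}
  B4 def {u,w} use ∅
  B5 def {k} use {i,k}
  B6 def {i,u} use {u}
  B7 def {a,k} use {i}

Backward fixpoint:
  B0: in=∅ out={a,i,k}
  B1: in={a,i,k} out={a,i,k}
  B2: in={a,i,k} out={a,i,k,u}
  B3: in={a,k} out={a,i,k,u}
  B4: in={a,i,k} out={a,i,k,u}
  B5: in={a,i,k,u} out={a,i,k,u}
  B6: in={a,k,u} out={a,i,k}
  B7: in={i} out=∅

live-out(B2) = ["a", "i", "k", "u"]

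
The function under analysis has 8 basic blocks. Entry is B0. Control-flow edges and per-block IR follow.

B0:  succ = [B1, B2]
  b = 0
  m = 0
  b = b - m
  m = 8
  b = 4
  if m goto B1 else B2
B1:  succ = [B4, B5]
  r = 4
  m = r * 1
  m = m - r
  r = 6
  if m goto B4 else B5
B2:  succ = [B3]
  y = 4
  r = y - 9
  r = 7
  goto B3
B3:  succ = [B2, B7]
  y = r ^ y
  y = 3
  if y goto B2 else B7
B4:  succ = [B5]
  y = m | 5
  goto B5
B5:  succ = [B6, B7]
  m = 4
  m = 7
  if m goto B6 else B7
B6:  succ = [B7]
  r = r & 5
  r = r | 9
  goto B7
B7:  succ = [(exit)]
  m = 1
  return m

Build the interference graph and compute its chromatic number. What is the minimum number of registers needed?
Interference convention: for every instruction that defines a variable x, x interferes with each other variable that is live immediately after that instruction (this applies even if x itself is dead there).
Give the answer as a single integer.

Answer: 2

Working:
Per-block:
  B0 def {b,m} use ∅
  B1 def {m,r} use ∅
  B2 def {r,y} use ∅
  B3 def {y} use {r,y}
  B4 def {y} use {m}
  B5 def {m} use ∅
  B6 def {r} use {r}
  B7 def {m} use ∅

Live sets:
  live B0: ∅→∅
  live B1: ∅→{m,r}
  live B2: ∅→{r,y}
  live B3: {r,y}→∅
  live B4: {m,r}→{r}
  live B5: {r}→{r}
  live B6: {r}→∅
  live B7: ∅→∅

Interfere edges:
  b — {m}
  m — {b,r}
  r — {m,y}
  y — {r}

Chromatic number:
  clique {b,m} ⇒ need ≥ 2
  assign b→c1 m→c0 r→c1 y→c0 — no edge inside a register ⇒ χ ≤ 2
  χ = 2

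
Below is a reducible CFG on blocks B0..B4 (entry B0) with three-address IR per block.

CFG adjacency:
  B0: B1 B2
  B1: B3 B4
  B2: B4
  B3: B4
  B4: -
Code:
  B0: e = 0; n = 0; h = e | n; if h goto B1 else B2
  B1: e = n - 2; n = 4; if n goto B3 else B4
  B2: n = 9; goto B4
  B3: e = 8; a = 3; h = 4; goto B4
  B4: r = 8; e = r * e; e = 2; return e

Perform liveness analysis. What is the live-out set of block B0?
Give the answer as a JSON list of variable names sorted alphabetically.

def/use:
  B0 def {e,h,n} use ∅
  B1 def {e,n} use {n}
  B2 def {n} use ∅
  B3 def {a,e,h} use ∅
  B4 def {e,r} use {e}

Backward fixpoint:
  live B0: ∅→{e,n}
  live B1: {n}→{e}
  live B2: {e}→{e}
  live B3: ∅→{e}
  live B4: {e}→∅

live-out(B0) = ["e", "n"]

Answer: ["e", "n"]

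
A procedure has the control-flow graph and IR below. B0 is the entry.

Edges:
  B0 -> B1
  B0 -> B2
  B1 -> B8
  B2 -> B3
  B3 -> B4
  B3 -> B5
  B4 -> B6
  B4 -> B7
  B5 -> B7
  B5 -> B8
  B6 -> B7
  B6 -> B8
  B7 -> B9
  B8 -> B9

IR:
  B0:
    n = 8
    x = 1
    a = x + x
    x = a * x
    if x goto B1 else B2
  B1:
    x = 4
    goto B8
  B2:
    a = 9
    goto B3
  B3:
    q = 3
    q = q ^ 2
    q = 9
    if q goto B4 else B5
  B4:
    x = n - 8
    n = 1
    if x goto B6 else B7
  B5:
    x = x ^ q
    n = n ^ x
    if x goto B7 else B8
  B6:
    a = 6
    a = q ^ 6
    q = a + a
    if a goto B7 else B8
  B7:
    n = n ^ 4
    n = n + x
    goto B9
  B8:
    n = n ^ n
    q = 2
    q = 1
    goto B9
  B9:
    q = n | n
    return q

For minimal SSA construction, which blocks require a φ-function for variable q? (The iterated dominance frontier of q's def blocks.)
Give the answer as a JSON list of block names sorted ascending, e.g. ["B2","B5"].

Answer: ["B7", "B8", "B9"]

Derivation:
idom tree: B1←B0 B2←B0 B3←B2 B4←B3 B5←B3 B6←B4 B7←B3 B8←B0 B9←B0
Dom at joins:
  B7: preds {B4,B5,B6}: {B0,B2,B3,B4} ∩ {B0,B2,B3,B5} ∩ {B0,B2,B3,B4,B6} = {B0,B2,B3}; idom=B3
  B8: preds {B1,B5,B6}: {B0,B1} ∩ {B0,B2,B3,B5} ∩ {B0,B2,B3,B4,B6} = {B0}; idom=B0
  B9: preds {B7,B8}: {B0,B2,B3,B7} ∩ {B0,B8} = {B0}; idom=B0

DF walk-up:
  join B7 pred B4: B4 stop@B3
  join B7 pred B5: B5 stop@B3
  join B7 pred B6: B6→B4 stop@B3
  join B8 pred B1: B1 stop@B0
  join B8 pred B5: B5→B3→B2 stop@B0
  join B8 pred B6: B6→B4→B3→B2 stop@B0
  join B9 pred B7: B7→B3→B2 stop@B0
  join B9 pred B8: B8 stop@B0
  B0: DF=∅
  B1: DF={B8}
  B2: DF={B8,B9}
  B3: DF={B8,B9}
  B4: DF={B7,B8}
  B5: DF={B7,B8}
  B6: DF={B7,B8}
  B7: DF={B9}
  B8: DF={B9}
  B9: DF=∅

φ for q: defs {B3,B6,B8,B9}
  DF⁺ = {B7,B8,B9}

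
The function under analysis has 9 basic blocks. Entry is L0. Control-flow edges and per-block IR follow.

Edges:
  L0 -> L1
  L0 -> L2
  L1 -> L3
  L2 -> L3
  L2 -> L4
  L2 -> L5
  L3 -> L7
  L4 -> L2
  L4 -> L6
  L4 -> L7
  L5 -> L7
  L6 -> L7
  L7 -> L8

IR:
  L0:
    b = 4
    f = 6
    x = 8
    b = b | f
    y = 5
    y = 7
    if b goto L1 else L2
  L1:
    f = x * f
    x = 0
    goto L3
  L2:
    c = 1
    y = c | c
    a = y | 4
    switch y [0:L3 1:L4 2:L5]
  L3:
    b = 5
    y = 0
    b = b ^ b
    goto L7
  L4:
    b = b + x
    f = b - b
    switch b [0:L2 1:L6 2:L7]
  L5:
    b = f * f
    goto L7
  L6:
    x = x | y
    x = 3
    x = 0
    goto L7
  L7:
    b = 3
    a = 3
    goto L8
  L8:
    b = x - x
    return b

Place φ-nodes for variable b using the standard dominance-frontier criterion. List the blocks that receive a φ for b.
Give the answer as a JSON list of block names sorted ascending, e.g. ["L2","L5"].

idom tree: L1←L0 L2←L0 L3←L0 L4←L2 L5←L2 L6←L4 L7←L0 L8←L7
Dom at joins:
  L2: preds {L0,L4}: {L0} ∩ {L0,L2,L4} = {L0}; idom=L0
  L3: preds {L1,L2}: {L0,L1} ∩ {L0,L2} = {L0}; idom=L0
  L7: preds {L3,L4,L5,L6}: {L0,L3} ∩ {L0,L2,L4} ∩ {L0,L2,L5} ∩ {L0,L2,L4,L6} = {L0}; idom=L0

DF walk-up:
  L2←L0: walk · to L0
  L2←L4: walk L4→L2 to L0
  L3←L1: walk L1 to L0
  L3←L2: walk L2 to L0
  L7←L3: walk L3 to L0
  L7←L4: walk L4→L2 to L0
  L7←L5: walk L5→L2 to L0
  L7←L6: walk L6→L4→L2 to L0
  DF(L0)=∅
  DF(L1)={L3}
  DF(L2)={L2,L3,L7}
  DF(L3)={L7}
  DF(L4)={L2,L7}
  DF(L5)={L7}
  DF(L6)={L7}
  DF(L7)=∅
  DF(L8)=∅

φ for b: defs {L0,L3,L4,L5,L7,L8}
  DF⁺ = {L2,L3,L7}

Answer: ["L2", "L3", "L7"]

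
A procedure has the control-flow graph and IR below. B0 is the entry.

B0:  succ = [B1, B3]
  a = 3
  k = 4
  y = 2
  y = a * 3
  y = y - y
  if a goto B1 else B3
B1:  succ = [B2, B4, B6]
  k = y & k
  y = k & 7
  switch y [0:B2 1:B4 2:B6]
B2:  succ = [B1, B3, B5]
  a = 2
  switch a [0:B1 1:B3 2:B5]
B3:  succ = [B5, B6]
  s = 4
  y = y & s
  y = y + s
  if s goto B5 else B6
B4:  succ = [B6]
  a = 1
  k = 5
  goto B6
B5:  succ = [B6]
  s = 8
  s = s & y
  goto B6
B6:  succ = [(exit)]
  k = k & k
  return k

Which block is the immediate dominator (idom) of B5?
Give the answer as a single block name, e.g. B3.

idom tree: B1←B0 B2←B1 B3←B0 B4←B1 B5←B0 B6←B0
Dom at joins:
  B1: preds {B0,B2}: {B0} ∩ {B0,B1,B2} = {B0}; idom=B0
  B3: preds {B0,B2}: {B0} ∩ {B0,B1,B2} = {B0}; idom=B0
  B5: preds {B2,B3}: {B0,B1,B2} ∩ {B0,B3} = {B0}; idom=B0
  B6: preds {B1,B3,B4,B5}: {B0,B1} ∩ {B0,B3} ∩ {B0,B1,B4} ∩ {B0,B5} = {B0}; idom=B0

idom(B5) = B0

Answer: B0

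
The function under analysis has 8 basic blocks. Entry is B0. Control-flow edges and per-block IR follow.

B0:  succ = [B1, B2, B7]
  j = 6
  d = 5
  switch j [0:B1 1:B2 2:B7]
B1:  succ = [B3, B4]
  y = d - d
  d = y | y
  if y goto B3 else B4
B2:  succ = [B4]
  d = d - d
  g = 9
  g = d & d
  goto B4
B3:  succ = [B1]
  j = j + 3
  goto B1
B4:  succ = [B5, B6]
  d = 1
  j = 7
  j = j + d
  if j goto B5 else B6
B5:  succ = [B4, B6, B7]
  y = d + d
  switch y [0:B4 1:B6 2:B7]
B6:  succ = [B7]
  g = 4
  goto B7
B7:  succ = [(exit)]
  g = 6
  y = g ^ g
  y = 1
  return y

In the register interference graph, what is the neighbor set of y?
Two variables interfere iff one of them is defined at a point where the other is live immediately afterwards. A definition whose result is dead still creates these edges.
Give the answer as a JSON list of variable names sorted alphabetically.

Answer: ["d", "j"]

Working:
Per-block:
  B0 def {d,j} use ∅
  B1 def {d,y} use {d}
  B2 def {d,g} use {d}
  B3 def {j} use {j}
  B4 def {d,j} use ∅
  B5 def {y} use {d}
  B6 def {g} use ∅
  B7 def {g,y} use ∅

Liveness:
  live B0: ∅→{d,j}
  live B1: {d,j}→{d,j}
  live B2: {d}→∅
  live B3: {d,j}→{d,j}
  live B4: ∅→{d}
  live B5: {d}→∅
  live B6: ∅→∅
  live B7: ∅→∅

Conflict graph:
  d — {g,j,y}
  g — {d}
  j — {d,y}
  y — {d,j}

N(y) = ["d", "j"]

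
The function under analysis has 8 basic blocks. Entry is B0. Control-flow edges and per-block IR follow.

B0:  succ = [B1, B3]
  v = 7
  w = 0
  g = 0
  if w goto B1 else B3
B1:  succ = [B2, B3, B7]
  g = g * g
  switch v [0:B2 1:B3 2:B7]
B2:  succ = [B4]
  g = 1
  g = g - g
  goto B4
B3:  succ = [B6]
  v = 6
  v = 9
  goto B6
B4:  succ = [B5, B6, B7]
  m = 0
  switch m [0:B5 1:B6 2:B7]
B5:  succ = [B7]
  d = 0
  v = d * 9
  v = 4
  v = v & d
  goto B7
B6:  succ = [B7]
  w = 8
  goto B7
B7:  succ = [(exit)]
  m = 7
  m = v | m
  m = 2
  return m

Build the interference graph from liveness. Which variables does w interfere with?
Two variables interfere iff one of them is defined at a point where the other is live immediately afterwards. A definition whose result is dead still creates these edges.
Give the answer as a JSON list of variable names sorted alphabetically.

Answer: ["g", "v"]

Analysis:
Per-block:
  B0: {g,v,w} / ∅
  B1: {g} / {g,v}
  B2: {g} / ∅
  B3: {v} / ∅
  B4: {m} / ∅
  B5: {d,v} / ∅
  B6: {w} / ∅
  B7: {m} / {v}

Live sets:
  live B0: ∅→{g,v}
  live B1: {g,v}→{v}
  live B2: {v}→{v}
  live B3: ∅→{v}
  live B4: {v}→{v}
  live B5: ∅→{v}
  live B6: {v}→{v}
  live B7: {v}→∅

Conflict graph:
  d: {v}
  g: {v,w}
  m: {v}
  v: {d,g,m,w}
  w: {g,v}

N(w) = ["g", "v"]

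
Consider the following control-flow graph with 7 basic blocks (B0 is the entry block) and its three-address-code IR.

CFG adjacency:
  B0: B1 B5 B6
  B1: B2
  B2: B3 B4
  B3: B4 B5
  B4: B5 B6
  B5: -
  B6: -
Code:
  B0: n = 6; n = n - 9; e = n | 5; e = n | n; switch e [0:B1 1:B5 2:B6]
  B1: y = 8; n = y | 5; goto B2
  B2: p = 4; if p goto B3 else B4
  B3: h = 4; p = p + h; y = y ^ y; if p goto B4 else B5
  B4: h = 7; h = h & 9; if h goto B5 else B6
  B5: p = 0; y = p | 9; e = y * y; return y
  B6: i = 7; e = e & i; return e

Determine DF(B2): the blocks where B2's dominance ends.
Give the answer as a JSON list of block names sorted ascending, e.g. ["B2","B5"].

idom tree: B1←B0 B2←B1 B3←B2 B4←B2 B5←B0 B6←B0
Join-block Dom:
  B4: preds {B2,B3}: {B0,B1,B2} ∩ {B0,B1,B2,B3} = {B0,B1,B2}; idom=B2
  B5: preds {B0,B3,B4}: {B0} ∩ {B0,B1,B2,B3} ∩ {B0,B1,B2,B4} = {B0}; idom=B0
  B6: preds {B0,B4}: {B0} ∩ {B0,B1,B2,B4} = {B0}; idom=B0

Frontier:
  join B4 pred B2: · stop@B2
  join B4 pred B3: B3 stop@B2
  join B5 pred B0: · stop@B0
  join B5 pred B3: B3→B2→B1 stop@B0
  join B5 pred B4: B4→B2→B1 stop@B0
  join B6 pred B0: · stop@B0
  join B6 pred B4: B4→B2→B1 stop@B0
  DF(B0)=∅
  DF(B1)={B5,B6}
  DF(B2)={B5,B6}
  DF(B3)={B4,B5}
  DF(B4)={B5,B6}
  DF(B5)=∅
  DF(B6)=∅

DF(B2) = ["B5", "B6"]

Answer: ["B5", "B6"]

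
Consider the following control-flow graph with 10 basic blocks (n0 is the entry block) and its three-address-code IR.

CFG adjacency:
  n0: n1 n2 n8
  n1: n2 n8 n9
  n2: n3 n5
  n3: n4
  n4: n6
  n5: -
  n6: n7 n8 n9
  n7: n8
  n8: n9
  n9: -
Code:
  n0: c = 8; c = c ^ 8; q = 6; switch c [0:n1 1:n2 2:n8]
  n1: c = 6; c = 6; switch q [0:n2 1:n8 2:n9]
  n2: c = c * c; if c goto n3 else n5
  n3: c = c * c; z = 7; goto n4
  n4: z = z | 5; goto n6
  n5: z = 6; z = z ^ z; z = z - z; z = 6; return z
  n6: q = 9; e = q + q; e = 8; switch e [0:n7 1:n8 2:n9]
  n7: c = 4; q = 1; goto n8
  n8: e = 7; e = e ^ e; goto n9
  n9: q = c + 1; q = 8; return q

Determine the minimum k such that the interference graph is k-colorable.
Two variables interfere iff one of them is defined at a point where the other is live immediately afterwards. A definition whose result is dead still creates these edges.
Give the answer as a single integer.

Block summaries:
  n0: def={c,q} ue=∅
  n1: def={c} ue={q}
  n2: def={c} ue={c}
  n3: def={c,z} ue={c}
  n4: def={z} ue={z}
  n5: def={z} ue=∅
  n6: def={e,q} ue=∅
  n7: def={c,q} ue=∅
  n8: def={e} ue=∅
  n9: def={q} ue={c}

Liveness:
  n0: in=∅ out={c,q}
  n1: in={q} out={c}
  n2: in={c} out={c}
  n3: in={c} out={c,z}
  n4: in={c,z} out={c}
  n5: in=∅ out=∅
  n6: in={c} out={c}
  n7: in=∅ out={c}
  n8: in={c} out={c}
  n9: in={c} out=∅

Interfere edges:
  c — {e,q,z}
  e — {c}
  q — {c}
  z — {c}

Chromatic number:
  clique {c,e} ⇒ need ≥ 2
  2-colouring: R0={c}  R1={e,q,z}
  χ = 2

Answer: 2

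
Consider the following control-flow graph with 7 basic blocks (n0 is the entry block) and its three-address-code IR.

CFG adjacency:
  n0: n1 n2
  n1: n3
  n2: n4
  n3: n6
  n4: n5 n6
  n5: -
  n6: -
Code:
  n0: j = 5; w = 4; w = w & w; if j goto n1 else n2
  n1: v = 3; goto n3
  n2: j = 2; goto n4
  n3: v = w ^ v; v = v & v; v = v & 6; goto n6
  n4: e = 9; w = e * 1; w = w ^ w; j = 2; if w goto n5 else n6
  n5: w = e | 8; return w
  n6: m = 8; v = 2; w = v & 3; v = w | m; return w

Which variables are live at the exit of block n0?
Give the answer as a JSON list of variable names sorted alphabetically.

Answer: ["w"]

Analysis:
def/use:
  n0: {j,w} / ∅
  n1: {v} / ∅
  n2: {j} / ∅
  n3: {v} / {v,w}
  n4: {e,j,w} / ∅
  n5: {w} / {e}
  n6: {m,v,w} / ∅

Backward fixpoint:
  n0: in=∅ out={w}
  n1: in={w} out={v,w}
  n2: in=∅ out=∅
  n3: in={v,w} out=∅
  n4: in=∅ out={e}
  n5: in={e} out=∅
  n6: in=∅ out=∅

live-out(n0) = ["w"]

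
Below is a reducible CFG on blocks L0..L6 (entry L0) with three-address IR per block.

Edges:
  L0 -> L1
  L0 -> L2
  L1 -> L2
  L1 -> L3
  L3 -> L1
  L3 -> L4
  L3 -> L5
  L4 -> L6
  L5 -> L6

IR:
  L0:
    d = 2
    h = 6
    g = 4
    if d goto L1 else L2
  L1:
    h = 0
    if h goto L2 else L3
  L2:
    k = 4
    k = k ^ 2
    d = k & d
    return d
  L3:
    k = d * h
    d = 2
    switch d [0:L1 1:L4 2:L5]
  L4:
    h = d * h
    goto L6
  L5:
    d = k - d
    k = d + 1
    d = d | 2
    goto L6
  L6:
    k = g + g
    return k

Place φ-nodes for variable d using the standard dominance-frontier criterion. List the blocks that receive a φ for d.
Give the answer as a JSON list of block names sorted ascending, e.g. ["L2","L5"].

idom tree: L1←L0 L2←L0 L3←L1 L4←L3 L5←L3 L6←L3
Dom∩ at merges:
  L1: preds {L0,L3}: {L0} ∩ {L0,L1,L3} = {L0}; idom=L0
  L2: preds {L0,L1}: {L0} ∩ {L0,L1} = {L0}; idom=L0
  L6: preds {L4,L5}: {L0,L1,L3,L4} ∩ {L0,L1,L3,L5} = {L0,L1,L3}; idom=L3

DF derivation:
  join L1 pred L0: · stop@L0
  join L1 pred L3: L3→L1 stop@L0
  join L2 pred L0: · stop@L0
  join L2 pred L1: L1 stop@L0
  join L6 pred L4: L4 stop@L3
  join L6 pred L5: L5 stop@L3
  DF(L0)=∅
  DF(L1)={L1,L2}
  DF(L2)=∅
  DF(L3)={L1}
  DF(L4)={L6}
  DF(L5)={L6}
  DF(L6)=∅

φ for d: defs {L0,L2,L3,L5}
  DF⁺ = {L1,L2,L6}

Answer: ["L1", "L2", "L6"]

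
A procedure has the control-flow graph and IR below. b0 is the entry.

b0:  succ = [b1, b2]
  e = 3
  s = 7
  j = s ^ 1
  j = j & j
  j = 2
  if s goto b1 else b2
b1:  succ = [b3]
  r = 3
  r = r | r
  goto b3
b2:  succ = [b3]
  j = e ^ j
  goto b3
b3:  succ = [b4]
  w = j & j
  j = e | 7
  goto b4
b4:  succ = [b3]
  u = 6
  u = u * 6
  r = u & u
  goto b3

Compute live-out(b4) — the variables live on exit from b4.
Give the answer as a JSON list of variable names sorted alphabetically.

def/use:
  b0 def {e,j,s} use ∅
  b1 def {r} use ∅
  b2 def {j} use {e,j}
  b3 def {j,w} use {e,j}
  b4 def {r,u} use ∅

Backward fixpoint:
  b0: in=∅ out={e,j}
  b1: in={e,j} out={e,j}
  b2: in={e,j} out={e,j}
  b3: in={e,j} out={e,j}
  b4: in={e,j} out={e,j}

live-out(b4) = ["e", "j"]

Answer: ["e", "j"]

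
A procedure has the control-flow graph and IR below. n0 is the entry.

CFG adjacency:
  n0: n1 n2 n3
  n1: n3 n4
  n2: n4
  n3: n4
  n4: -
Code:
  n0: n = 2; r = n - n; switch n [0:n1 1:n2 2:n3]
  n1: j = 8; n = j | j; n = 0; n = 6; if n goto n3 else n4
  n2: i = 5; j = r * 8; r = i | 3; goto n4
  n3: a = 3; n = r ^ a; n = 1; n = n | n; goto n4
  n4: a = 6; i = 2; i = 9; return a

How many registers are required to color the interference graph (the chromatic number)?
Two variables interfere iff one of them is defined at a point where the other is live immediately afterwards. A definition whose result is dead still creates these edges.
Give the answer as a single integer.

Answer: 3

Derivation:
def/use:
  n0: def={n,r} ue=∅
  n1: def={j,n} ue=∅
  n2: def={i,j,r} ue={r}
  n3: def={a,n} ue={r}
  n4: def={a,i} ue=∅

Liveness:
  n0 li=∅ lo={r}
  n1 li={r} lo={r}
  n2 li={r} lo=∅
  n3 li={r} lo=∅
  n4 li=∅ lo=∅

Interference:
  a: {i,r}
  i: {a,j,r}
  j: {i,r}
  n: {r}
  r: {a,i,j,n}

Registers:
  {a,i,r} pairwise interfere (3-clique) ⇒ χ ≥ 3
  assign a→c2 i→c1 j→c2 n→c1 r→c0 — no edge inside a register ⇒ χ ≤ 3
  χ = 3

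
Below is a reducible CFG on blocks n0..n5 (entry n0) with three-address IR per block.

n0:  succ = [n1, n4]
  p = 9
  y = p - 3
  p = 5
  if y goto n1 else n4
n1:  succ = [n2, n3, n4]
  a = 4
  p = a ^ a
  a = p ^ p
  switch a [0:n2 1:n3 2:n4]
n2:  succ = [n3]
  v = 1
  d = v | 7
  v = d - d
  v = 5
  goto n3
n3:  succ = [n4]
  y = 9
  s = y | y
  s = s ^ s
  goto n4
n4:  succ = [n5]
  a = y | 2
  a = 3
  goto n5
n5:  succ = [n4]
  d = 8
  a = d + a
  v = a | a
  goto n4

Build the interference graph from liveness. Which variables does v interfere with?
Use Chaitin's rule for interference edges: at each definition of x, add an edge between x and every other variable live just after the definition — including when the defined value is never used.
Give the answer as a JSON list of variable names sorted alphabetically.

Per-block:
  n0 def {p,y} use ∅
  n1 def {a,p} use ∅
  n2 def {d,v} use ∅
  n3 def {s,y} use ∅
  n4 def {a} use {y}
  n5 def {a,d,v} use {a}

Backward fixpoint:
  live n0: ∅→{y}
  live n1: {y}→{y}
  live n2: ∅→∅
  live n3: ∅→{y}
  live n4: {y}→{a,y}
  live n5: {a,y}→{y}

Interfere edges:
  a↔{d,y}
  d↔{a,y}
  p↔{y}
  s↔{y}
  v↔{y}
  y↔{a,d,p,s,v}

N(v) = ["y"]

Answer: ["y"]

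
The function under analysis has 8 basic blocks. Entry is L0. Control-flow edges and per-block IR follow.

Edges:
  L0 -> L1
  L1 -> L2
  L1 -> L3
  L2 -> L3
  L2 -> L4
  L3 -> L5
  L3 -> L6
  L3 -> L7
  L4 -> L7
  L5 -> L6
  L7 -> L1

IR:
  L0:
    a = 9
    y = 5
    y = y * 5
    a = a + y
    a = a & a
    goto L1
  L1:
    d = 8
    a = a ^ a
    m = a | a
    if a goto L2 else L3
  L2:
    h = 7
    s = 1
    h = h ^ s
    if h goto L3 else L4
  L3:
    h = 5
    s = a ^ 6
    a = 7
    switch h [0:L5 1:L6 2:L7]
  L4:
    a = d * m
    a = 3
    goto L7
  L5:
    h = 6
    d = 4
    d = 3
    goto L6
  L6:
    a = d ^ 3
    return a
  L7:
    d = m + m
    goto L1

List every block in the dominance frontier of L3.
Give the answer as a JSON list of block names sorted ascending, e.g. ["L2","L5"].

idom tree: L1←L0 L2←L1 L3←L1 L4←L2 L5←L3 L6←L3 L7←L1
Dom∩ at merges:
  L1: preds {L0,L7}: {L0} ∩ {L0,L1,L7} = {L0}; idom=L0
  L3: preds {L1,L2}: {L0,L1} ∩ {L0,L1,L2} = {L0,L1}; idom=L1
  L6: preds {L3,L5}: {L0,L1,L3} ∩ {L0,L1,L3,L5} = {L0,L1,L3}; idom=L3
  L7: preds {L3,L4}: {L0,L1,L3} ∩ {L0,L1,L2,L4} = {L0,L1}; idom=L1

DF derivation:
  L1←L0: walk · to L0
  L1←L7: walk L7→L1 to L0
  L3←L1: walk · to L1
  L3←L2: walk L2 to L1
  L6←L3: walk · to L3
  L6←L5: walk L5 to L3
  L7←L3: walk L3 to L1
  L7←L4: walk L4→L2 to L1
  L0: DF=∅
  L1: DF={L1}
  L2: DF={L3,L7}
  L3: DF={L7}
  L4: DF={L7}
  L5: DF={L6}
  L6: DF=∅
  L7: DF={L1}

DF(L3) = ["L7"]

Answer: ["L7"]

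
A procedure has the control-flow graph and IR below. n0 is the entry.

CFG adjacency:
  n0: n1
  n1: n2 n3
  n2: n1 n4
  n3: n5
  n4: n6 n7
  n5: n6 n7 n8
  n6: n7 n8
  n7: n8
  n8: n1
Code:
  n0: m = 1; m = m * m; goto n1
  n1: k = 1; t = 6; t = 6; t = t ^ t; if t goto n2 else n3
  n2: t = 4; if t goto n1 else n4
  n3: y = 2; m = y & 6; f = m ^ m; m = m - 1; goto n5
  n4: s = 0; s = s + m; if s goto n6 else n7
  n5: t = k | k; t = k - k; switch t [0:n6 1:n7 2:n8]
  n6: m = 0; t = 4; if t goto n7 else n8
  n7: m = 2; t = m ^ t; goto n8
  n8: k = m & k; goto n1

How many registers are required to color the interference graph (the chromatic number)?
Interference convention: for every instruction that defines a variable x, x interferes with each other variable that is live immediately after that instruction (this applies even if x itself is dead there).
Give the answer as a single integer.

Answer: 4

Working:
def/use:
  n0 def {m} use ∅
  n1 def {k,t} use ∅
  n2 def {t} use ∅
  n3 def {f,m,y} use ∅
  n4 def {s} use {m}
  n5 def {t} use {k}
  n6 def {m,t} use ∅
  n7 def {m,t} use {t}
  n8 def {k} use {k,m}

Backward fixpoint:
  live n0: ∅→{m}
  live n1: {m}→{k,m}
  live n2: {k,m}→{k,m,t}
  live n3: {k}→{k,m}
  live n4: {k,m,t}→{k,t}
  live n5: {k,m}→{k,m,t}
  live n6: {k}→{k,m,t}
  live n7: {k,t}→{k,m}
  live n8: {k,m}→{m}

Interfere edges:
  f — {k,m}
  k — {f,m,s,t,y}
  m — {f,k,s,t}
  s — {k,m,t}
  t — {k,m,s}
  y — {k}

Registers:
  clique {k,m,s,t} ⇒ need ≥ 4
  assign f→r2 k→r0 m→r1 s→r2 t→r3 y→r1 — no edge inside a register ⇒ χ ≤ 4
  χ = 4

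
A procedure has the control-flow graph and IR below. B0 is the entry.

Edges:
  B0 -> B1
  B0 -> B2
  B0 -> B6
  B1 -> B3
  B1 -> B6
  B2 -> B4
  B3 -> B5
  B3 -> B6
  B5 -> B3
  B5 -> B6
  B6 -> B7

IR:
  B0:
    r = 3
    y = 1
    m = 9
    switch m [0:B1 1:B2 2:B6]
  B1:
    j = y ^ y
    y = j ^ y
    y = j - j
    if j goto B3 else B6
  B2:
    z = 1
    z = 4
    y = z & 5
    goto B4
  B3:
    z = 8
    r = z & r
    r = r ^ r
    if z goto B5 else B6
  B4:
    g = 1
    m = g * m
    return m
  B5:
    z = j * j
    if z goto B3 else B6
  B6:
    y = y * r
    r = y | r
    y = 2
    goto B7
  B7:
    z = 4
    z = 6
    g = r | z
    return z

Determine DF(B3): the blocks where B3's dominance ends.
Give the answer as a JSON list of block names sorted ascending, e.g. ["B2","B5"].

idom tree: B1←B0 B2←B0 B3←B1 B4←B2 B5←B3 B6←B0 B7←B6
Dom∩ at merges:
  B3: preds {B1,B5}: {B0,B1} ∩ {B0,B1,B3,B5} = {B0,B1}; idom=B1
  B6: preds {B0,B1,B3,B5}: {B0} ∩ {B0,B1} ∩ {B0,B1,B3} ∩ {B0,B1,B3,B5} = {B0}; idom=B0

Frontier:
  B3←B1: walk · to B1
  B3←B5: walk B5→B3 to B1
  B6←B0: walk · to B0
  B6←B1: walk B1 to B0
  B6←B3: walk B3→B1 to B0
  B6←B5: walk B5→B3→B1 to B0
  B0: DF=∅
  B1: DF={B6}
  B2: DF=∅
  B3: DF={B3,B6}
  B4: DF=∅
  B5: DF={B3,B6}
  B6: DF=∅
  B7: DF=∅

DF(B3) = ["B3", "B6"]

Answer: ["B3", "B6"]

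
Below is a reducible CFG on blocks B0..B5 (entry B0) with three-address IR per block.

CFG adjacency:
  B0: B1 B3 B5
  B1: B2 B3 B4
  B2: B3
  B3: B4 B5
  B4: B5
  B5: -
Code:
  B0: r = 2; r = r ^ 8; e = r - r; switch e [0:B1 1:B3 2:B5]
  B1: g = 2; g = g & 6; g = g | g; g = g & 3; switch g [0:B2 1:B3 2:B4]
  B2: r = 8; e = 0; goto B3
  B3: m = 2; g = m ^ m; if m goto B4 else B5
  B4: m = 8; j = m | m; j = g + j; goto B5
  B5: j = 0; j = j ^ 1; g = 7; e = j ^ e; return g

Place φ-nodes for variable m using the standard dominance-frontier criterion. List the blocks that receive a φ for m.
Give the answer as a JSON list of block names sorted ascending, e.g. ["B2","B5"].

idom tree: B1←B0 B2←B1 B3←B0 B4←B0 B5←B0
Join-block Dom:
  B3: preds {B0,B1,B2}: {B0} ∩ {B0,B1} ∩ {B0,B1,B2} = {B0}; idom=B0
  B4: preds {B1,B3}: {B0,B1} ∩ {B0,B3} = {B0}; idom=B0
  B5: preds {B0,B3,B4}: {B0} ∩ {B0,B3} ∩ {B0,B4} = {B0}; idom=B0

DF walk-up:
  B3←B0: walk · to B0
  B3←B1: walk B1 to B0
  B3←B2: walk B2→B1 to B0
  B4←B1: walk B1 to B0
  B4←B3: walk B3 to B0
  B5←B0: walk · to B0
  B5←B3: walk B3 to B0
  B5←B4: walk B4 to B0
  B0: DF=∅
  B1: DF={B3,B4}
  B2: DF={B3}
  B3: DF={B4,B5}
  B4: DF={B5}
  B5: DF=∅

φ for m: defs {B3,B4}
  DF⁺ = {B4,B5}

Answer: ["B4", "B5"]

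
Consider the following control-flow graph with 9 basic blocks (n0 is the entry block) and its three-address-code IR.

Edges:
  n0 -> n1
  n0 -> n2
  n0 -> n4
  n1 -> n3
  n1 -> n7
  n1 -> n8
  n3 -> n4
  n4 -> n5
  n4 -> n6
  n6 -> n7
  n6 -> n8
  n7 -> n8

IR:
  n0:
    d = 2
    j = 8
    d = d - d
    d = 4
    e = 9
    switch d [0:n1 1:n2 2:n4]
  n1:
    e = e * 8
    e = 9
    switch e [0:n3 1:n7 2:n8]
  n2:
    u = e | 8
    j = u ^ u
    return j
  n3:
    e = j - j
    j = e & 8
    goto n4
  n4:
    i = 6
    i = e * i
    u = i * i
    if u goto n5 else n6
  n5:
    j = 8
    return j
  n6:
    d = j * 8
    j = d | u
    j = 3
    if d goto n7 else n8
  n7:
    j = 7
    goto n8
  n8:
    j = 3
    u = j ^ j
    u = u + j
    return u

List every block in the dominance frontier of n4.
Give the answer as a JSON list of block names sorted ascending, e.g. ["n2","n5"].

idom tree: n1←n0 n2←n0 n3←n1 n4←n0 n5←n4 n6←n4 n7←n0 n8←n0
Dom∩ at merges:
  n4: preds {n0,n3}: {n0} ∩ {n0,n1,n3} = {n0}; idom=n0
  n7: preds {n1,n6}: {n0,n1} ∩ {n0,n4,n6} = {n0}; idom=n0
  n8: preds {n1,n6,n7}: {n0,n1} ∩ {n0,n4,n6} ∩ {n0,n7} = {n0}; idom=n0

DF walk-up:
  n4←n0: walk · to n0
  n4←n3: walk n3→n1 to n0
  n7←n1: walk n1 to n0
  n7←n6: walk n6→n4 to n0
  n8←n1: walk n1 to n0
  n8←n6: walk n6→n4 to n0
  n8←n7: walk n7 to n0
  n0 → ∅
  n1 → {n4,n7,n8}
  n2 → ∅
  n3 → {n4}
  n4 → {n7,n8}
  n5 → ∅
  n6 → {n7,n8}
  n7 → {n8}
  n8 → ∅

DF(n4) = ["n7", "n8"]

Answer: ["n7", "n8"]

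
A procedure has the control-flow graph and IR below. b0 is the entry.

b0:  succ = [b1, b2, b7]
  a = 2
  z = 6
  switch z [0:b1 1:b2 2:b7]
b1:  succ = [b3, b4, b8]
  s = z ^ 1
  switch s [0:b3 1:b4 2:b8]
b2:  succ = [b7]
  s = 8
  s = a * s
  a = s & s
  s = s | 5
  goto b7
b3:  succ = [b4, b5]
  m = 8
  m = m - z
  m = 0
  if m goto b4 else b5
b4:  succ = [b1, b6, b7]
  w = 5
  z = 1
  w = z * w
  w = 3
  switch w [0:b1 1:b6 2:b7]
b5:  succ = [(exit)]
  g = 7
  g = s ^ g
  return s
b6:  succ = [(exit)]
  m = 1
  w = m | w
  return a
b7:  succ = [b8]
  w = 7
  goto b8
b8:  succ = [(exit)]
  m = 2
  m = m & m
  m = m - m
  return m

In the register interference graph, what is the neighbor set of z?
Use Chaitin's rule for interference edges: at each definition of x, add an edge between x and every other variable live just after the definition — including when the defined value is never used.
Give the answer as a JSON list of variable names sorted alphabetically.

def/use:
  b0: {a,z} / ∅
  b1: {s} / {z}
  b2: {a,s} / {a}
  b3: {m} / {z}
  b4: {w,z} / ∅
  b5: {g} / {s}
  b6: {m,w} / {a,w}
  b7: {w} / ∅
  b8: {m} / ∅

Liveness:
  b0 li=∅ lo={a,z}
  b1 li={a,z} lo={a,s,z}
  b2 li={a} lo=∅
  b3 li={a,s,z} lo={a,s}
  b4 li={a} lo={a,w,z}
  b5 li={s} lo=∅
  b6 li={a,w} lo=∅
  b7 li=∅ lo=∅
  b8 li=∅ lo=∅

Conflict graph:
  a↔{m,s,w,z}
  g↔{s}
  m↔{a,s,w,z}
  s↔{a,g,m,z}
  w↔{a,m,z}
  z↔{a,m,s,w}

N(z) = ["a", "m", "s", "w"]

Answer: ["a", "m", "s", "w"]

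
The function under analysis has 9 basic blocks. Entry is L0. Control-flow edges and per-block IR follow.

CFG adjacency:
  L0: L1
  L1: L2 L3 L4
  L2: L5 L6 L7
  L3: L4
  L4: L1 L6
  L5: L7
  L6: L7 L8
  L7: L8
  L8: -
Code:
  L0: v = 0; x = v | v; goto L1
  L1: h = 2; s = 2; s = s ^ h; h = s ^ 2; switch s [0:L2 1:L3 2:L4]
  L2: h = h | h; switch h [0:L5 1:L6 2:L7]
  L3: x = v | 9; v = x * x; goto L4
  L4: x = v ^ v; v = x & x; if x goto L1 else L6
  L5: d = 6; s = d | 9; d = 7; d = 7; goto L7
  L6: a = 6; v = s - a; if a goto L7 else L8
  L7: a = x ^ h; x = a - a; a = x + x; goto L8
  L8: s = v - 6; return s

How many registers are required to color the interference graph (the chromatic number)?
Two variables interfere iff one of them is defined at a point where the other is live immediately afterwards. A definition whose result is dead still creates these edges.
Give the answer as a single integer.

Answer: 5

Analysis:
Block summaries:
  L0: {v,x} / ∅
  L1: {h,s} / ∅
  L2: {h} / {h}
  L3: {v,x} / {v}
  L4: {v,x} / {v}
  L5: {d,s} / ∅
  L6: {a,v} / {s}
  L7: {a,x} / {h,x}
  L8: {s} / {v}

Liveness:
  L0 li=∅ lo={v,x}
  L1 li={v,x} lo={h,s,v,x}
  L2 li={h,s,v,x} lo={h,s,v,x}
  L3 li={h,s,v} lo={h,s,v}
  L4 li={h,s,v} lo={h,s,v,x}
  L5 li={h,v,x} lo={h,v,x}
  L6 li={h,s,x} lo={h,v,x}
  L7 li={h,v,x} lo={v}
  L8 li={v} lo=∅

Conflict graph:
  a: {h,s,v,x}
  d: {h,v,x}
  h: {a,d,s,v,x}
  s: {a,h,v,x}
  v: {a,d,h,s,x}
  x: {a,d,h,s,v}

Chromatic number:
  lower bound: {a,h,s,v,x} mutually conflict ⇒ χ ≥ 5
  5-colouring: r0={h}  r1={v}  r2={x}  r3={a,d}  r4={s}
  χ = 5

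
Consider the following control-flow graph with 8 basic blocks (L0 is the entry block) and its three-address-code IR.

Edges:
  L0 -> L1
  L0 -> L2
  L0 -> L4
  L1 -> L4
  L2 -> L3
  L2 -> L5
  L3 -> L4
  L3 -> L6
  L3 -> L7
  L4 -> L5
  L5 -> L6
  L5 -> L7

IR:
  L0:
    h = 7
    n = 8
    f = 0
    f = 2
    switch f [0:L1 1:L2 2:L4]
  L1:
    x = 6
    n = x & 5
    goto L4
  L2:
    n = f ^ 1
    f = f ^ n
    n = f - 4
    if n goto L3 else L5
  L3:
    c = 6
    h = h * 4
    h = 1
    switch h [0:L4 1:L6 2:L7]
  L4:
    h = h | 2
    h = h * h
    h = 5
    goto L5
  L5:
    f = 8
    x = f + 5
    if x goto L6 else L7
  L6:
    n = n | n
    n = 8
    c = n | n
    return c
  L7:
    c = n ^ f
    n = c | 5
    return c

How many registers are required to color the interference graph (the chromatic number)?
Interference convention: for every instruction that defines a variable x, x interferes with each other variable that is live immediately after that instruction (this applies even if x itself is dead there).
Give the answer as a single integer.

Block summaries:
  L0: {f,h,n} / ∅
  L1: {n,x} / ∅
  L2: {f,n} / {f}
  L3: {c,h} / {h}
  L4: {h} / {h}
  L5: {f,x} / ∅
  L6: {c,n} / {n}
  L7: {c,n} / {f,n}

Live sets:
  L0 li=∅ lo={f,h,n}
  L1 li={h} lo={h,n}
  L2 li={f,h} lo={f,h,n}
  L3 li={f,h,n} lo={f,h,n}
  L4 li={h,n} lo={n}
  L5 li={n} lo={f,n}
  L6 li={n} lo=∅
  L7 li={f,n} lo=∅

Interfere edges:
  c — {f,h,n}
  f — {c,h,n,x}
  h — {c,f,n,x}
  n — {c,f,h,x}
  x — {f,h,n}

Colouring:
  lower bound: {c,f,h,n} mutually conflict ⇒ χ ≥ 4
  assign c→r3 f→r0 h→r1 n→r2 x→r3 — no edge inside a register ⇒ χ ≤ 4
  χ = 4

Answer: 4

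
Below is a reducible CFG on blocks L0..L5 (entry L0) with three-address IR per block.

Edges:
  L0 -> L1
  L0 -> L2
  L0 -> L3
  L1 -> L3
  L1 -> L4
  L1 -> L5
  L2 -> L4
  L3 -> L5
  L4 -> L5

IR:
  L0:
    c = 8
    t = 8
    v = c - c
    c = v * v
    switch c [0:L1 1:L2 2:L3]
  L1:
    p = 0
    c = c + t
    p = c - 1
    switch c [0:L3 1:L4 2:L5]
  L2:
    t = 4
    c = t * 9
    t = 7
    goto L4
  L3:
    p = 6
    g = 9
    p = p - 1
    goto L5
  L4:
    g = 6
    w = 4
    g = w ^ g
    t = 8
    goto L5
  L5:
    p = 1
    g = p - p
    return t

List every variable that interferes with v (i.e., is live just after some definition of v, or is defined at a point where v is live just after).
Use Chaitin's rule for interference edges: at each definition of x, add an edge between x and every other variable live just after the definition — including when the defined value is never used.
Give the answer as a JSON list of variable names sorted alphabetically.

def/use:
  L0: def={c,t,v} ue=∅
  L1: def={c,p} ue={c,t}
  L2: def={c,t} ue=∅
  L3: def={g,p} ue=∅
  L4: def={g,t,w} ue=∅
  L5: def={g,p} ue={t}

Backward fixpoint:
  live L0: ∅→{c,t}
  live L1: {c,t}→{t}
  live L2: ∅→∅
  live L3: {t}→{t}
  live L4: ∅→{t}
  live L5: {t}→∅

Conflict graph:
  c — {p,t}
  g — {p,t,w}
  p — {c,g,t}
  t — {c,g,p,v}
  v — {t}
  w — {g}

N(v) = ["t"]

Answer: ["t"]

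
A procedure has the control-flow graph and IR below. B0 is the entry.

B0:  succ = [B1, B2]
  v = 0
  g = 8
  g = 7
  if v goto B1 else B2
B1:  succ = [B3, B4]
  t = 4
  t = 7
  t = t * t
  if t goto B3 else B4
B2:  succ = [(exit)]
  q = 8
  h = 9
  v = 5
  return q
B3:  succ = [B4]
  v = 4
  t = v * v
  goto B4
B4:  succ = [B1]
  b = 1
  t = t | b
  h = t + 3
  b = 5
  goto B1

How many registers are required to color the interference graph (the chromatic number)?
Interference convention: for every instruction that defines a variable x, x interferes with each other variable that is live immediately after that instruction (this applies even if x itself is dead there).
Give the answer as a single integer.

Per-block:
  B0 def {g,v} use ∅
  B1 def {t} use ∅
  B2 def {h,q,v} use ∅
  B3 def {t,v} use ∅
  B4 def {b,h,t} use {t}

Liveness:
  B0: in=∅ out=∅
  B1: in=∅ out={t}
  B2: in=∅ out=∅
  B3: in=∅ out={t}
  B4: in={t} out=∅

Conflict graph:
  b: {t}
  g: {v}
  h: {q}
  q: {h,v}
  t: {b}
  v: {g,q}

Chromatic number:
  clique {b,t} ⇒ need ≥ 2
  assign b→R0 g→R0 h→R1 q→R0 t→R1 v→R1 — no edge inside a register ⇒ χ ≤ 2
  χ = 2

Answer: 2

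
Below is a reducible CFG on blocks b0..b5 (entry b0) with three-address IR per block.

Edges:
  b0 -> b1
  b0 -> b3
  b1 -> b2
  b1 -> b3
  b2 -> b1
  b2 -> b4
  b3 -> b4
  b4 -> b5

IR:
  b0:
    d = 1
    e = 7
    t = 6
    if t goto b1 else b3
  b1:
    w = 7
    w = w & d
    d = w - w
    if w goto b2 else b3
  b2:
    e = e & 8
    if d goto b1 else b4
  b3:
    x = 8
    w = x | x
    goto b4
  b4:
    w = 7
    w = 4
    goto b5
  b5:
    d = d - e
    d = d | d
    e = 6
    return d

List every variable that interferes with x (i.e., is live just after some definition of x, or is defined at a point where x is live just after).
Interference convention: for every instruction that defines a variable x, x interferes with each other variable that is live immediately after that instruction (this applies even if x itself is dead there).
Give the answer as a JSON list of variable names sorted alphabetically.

def/use:
  b0: {d,e,t} / ∅
  b1: {d,w} / {d}
  b2: {e} / {d,e}
  b3: {w,x} / ∅
  b4: {w} / ∅
  b5: {d,e} / {d,e}

Liveness:
  b0 li=∅ lo={d,e}
  b1 li={d,e} lo={d,e}
  b2 li={d,e} lo={d,e}
  b3 li={d,e} lo={d,e}
  b4 li={d,e} lo={d,e}
  b5 li={d,e} lo=∅

Conflict graph:
  d — {e,t,w,x}
  e — {d,t,w,x}
  t — {d,e}
  w — {d,e}
  x — {d,e}

N(x) = ["d", "e"]

Answer: ["d", "e"]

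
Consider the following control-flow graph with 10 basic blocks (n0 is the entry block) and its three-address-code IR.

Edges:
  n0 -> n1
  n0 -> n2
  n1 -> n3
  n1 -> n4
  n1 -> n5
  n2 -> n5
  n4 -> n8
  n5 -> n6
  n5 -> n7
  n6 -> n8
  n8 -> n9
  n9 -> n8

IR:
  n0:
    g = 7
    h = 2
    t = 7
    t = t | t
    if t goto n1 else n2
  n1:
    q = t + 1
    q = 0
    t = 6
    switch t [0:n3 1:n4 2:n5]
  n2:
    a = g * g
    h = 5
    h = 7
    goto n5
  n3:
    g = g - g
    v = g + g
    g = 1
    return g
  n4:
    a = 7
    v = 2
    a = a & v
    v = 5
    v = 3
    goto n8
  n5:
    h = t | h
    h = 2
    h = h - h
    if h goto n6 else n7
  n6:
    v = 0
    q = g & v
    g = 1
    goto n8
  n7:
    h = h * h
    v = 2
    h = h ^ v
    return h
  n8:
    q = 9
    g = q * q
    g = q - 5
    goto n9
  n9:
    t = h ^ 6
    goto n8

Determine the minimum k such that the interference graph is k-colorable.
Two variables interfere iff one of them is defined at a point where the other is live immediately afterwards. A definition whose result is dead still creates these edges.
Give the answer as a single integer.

Answer: 4

Derivation:
Block summaries:
  n0 def {g,h,t} use ∅
  n1 def {q,t} use {t}
  n2 def {a,h} use {g}
  n3 def {g,v} use {g}
  n4 def {a,v} use ∅
  n5 def {h} use {h,t}
  n6 def {g,q,v} use {g}
  n7 def {h,v} use {h}
  n8 def {g,q} use ∅
  n9 def {t} use {h}

Liveness:
  n0 li=∅ lo={g,h,t}
  n1 li={g,h,t} lo={g,h,t}
  n2 li={g,t} lo={g,h,t}
  n3 li={g} lo=∅
  n4 li={h} lo={h}
  n5 li={g,h,t} lo={g,h}
  n6 li={g,h} lo={h}
  n7 li={h} lo=∅
  n8 li={h} lo={h}
  n9 li={h} lo={h}

Conflict graph:
  a↔{g,h,t,v}
  g↔{a,h,q,t,v}
  h↔{a,g,q,t,v}
  q↔{g,h}
  t↔{a,g,h}
  v↔{a,g,h}

Registers:
  lower bound: {a,g,h,t} mutually conflict ⇒ χ ≥ 4
  assign a→r2 g→r0 h→r1 q→r2 t→r3 v→r3 — no edge inside a register ⇒ χ ≤ 4
  χ = 4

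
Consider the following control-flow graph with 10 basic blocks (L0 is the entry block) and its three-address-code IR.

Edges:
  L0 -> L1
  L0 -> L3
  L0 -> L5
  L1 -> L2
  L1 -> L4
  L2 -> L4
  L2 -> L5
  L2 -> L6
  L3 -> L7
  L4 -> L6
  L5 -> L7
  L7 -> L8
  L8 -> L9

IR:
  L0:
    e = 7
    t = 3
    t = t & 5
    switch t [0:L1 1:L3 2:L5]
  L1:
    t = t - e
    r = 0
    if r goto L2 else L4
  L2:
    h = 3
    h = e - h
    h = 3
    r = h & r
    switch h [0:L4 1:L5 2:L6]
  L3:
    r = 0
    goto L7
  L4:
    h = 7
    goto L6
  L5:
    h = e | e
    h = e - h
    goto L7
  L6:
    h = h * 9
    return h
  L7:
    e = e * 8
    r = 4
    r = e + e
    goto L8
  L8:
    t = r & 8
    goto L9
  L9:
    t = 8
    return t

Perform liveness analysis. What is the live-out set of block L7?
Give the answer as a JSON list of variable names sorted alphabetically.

Answer: ["r"]

Analysis:
Block summaries:
  L0: def={e,t} ue=∅
  L1: def={r,t} ue={e,t}
  L2: def={h,r} ue={e,r}
  L3: def={r} ue=∅
  L4: def={h} ue=∅
  L5: def={h} ue={e}
  L6: def={h} ue={h}
  L7: def={e,r} ue={e}
  L8: def={t} ue={r}
  L9: def={t} ue=∅

Liveness:
  L0: in=∅ out={e,t}
  L1: in={e,t} out={e,r}
  L2: in={e,r} out={e,h}
  L3: in={e} out={e}
  L4: in=∅ out={h}
  L5: in={e} out={e}
  L6: in={h} out=∅
  L7: in={e} out={r}
  L8: in={r} out=∅
  L9: in=∅ out=∅

live-out(L7) = ["r"]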